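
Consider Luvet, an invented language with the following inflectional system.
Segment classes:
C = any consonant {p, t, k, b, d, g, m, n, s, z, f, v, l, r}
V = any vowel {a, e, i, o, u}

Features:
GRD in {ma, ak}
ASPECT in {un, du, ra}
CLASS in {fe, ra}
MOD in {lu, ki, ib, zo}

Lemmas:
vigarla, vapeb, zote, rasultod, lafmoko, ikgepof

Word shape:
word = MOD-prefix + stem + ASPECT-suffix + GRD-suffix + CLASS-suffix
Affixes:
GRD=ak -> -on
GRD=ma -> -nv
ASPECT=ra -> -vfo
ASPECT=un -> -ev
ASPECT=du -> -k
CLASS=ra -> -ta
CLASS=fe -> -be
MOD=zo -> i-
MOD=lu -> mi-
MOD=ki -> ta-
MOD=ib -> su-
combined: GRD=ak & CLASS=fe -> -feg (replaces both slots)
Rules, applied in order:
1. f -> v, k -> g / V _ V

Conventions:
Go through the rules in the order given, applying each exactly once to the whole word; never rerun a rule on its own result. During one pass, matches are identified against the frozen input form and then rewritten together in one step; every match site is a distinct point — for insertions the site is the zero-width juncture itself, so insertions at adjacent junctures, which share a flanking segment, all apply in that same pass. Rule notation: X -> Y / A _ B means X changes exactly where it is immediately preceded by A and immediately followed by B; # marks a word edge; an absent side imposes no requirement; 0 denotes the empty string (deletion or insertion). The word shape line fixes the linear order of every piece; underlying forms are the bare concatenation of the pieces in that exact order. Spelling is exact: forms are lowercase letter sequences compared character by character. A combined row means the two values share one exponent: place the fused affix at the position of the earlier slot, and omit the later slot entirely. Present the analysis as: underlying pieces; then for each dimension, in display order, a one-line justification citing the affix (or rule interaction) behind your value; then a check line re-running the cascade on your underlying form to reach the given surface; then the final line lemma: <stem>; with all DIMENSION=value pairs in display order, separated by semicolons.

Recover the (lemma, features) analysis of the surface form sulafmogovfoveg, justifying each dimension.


underlying: su-lafmoko-vfo-feg
GRD=ak - signalled by the combined affix row
ASPECT=ra - signalled by the affix -vfo
CLASS=fe - signalled by the combined affix row
MOD=ib - signalled by the affix su-
check: sulafmokovfofeg -> sulafmogovfoveg
lemma: lafmoko; GRD=ak; ASPECT=ra; CLASS=fe; MOD=ib


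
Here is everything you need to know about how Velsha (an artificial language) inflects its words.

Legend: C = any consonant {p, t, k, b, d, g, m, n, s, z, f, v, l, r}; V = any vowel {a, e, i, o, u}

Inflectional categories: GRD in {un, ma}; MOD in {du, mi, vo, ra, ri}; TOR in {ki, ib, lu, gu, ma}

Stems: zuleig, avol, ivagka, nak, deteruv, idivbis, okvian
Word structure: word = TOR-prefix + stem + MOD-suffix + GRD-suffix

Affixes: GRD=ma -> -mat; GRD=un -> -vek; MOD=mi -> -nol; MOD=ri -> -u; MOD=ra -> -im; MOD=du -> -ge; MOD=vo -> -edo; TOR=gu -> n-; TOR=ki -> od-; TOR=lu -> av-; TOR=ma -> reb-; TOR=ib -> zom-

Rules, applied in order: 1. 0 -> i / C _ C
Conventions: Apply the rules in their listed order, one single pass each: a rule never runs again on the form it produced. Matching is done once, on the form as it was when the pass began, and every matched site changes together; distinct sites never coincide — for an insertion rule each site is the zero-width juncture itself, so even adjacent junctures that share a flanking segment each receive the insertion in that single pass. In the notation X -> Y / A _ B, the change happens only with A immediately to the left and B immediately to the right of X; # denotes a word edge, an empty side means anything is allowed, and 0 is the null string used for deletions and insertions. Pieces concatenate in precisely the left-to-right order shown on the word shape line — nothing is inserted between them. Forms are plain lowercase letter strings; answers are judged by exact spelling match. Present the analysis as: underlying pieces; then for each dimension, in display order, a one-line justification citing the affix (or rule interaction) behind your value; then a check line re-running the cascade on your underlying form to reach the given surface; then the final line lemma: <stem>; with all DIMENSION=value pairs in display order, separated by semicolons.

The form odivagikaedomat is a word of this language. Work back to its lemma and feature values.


underlying: od-ivagka-edo-mat
GRD=ma - signalled by the affix -mat
MOD=vo - signalled by the affix -edo
TOR=ki - signalled by the affix od-
check: odivagkaedomat -> odivagikaedomat
lemma: ivagka; GRD=ma; MOD=vo; TOR=ki


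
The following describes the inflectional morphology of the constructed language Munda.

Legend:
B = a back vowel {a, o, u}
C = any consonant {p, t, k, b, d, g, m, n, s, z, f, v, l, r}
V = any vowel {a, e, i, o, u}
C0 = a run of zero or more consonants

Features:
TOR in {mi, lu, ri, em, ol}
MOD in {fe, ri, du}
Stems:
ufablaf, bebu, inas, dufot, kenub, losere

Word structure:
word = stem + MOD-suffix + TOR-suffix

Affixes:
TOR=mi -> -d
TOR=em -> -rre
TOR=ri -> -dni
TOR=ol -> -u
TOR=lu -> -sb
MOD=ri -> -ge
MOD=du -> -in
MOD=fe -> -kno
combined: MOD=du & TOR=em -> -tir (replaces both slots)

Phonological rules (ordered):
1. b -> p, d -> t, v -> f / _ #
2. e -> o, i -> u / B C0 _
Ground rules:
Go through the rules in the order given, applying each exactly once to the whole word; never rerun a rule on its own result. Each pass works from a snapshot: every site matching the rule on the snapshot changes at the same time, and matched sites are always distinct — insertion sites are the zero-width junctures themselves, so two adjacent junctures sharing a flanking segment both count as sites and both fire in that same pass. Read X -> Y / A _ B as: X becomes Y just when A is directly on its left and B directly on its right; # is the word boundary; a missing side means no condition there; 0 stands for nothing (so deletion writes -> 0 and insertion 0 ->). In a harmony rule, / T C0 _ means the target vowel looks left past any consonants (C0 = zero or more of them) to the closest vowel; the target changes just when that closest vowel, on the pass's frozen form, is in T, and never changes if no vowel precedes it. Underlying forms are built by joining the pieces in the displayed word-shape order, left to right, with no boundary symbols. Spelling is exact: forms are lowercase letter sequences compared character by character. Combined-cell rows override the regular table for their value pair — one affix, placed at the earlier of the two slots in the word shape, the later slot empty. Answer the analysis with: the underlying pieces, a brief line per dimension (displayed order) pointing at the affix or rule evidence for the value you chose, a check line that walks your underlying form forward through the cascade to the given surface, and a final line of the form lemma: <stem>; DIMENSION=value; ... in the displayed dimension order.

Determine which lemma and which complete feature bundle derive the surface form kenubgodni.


underlying: kenub-ge-dni
TOR=ri - signalled by the affix -dni
MOD=ri - signalled by the affix -ge
check: kenubgedni -> kenubgedni -> kenubgodni
lemma: kenub; TOR=ri; MOD=ri


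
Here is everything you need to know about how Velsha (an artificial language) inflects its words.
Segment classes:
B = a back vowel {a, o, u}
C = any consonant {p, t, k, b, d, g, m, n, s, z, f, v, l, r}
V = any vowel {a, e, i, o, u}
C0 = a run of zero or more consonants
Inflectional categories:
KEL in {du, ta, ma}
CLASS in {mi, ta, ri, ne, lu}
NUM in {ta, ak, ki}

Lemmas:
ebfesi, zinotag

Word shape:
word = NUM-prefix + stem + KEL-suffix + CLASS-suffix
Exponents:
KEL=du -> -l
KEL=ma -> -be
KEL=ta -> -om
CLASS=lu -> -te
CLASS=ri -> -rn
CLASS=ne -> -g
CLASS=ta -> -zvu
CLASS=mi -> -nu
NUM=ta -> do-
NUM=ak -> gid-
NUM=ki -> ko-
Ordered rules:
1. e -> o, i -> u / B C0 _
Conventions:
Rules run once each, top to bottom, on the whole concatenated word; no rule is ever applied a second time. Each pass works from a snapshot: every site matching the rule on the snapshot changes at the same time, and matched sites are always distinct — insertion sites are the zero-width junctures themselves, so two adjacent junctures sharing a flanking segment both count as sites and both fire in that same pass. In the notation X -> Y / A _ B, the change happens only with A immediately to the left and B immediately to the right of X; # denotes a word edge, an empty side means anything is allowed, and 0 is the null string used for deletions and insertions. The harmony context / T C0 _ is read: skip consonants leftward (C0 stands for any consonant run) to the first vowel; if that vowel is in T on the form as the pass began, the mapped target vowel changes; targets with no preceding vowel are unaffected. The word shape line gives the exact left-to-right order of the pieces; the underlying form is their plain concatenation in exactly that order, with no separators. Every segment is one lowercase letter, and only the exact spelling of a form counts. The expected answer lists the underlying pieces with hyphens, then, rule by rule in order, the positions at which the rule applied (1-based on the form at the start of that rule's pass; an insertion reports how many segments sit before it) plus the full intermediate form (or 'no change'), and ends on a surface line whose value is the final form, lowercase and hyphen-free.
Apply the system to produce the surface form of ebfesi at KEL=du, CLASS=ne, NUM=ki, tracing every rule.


underlying: ko-ebfesi-l-g
1. e -> o, i -> u / B C0 _: fires at position(s) 3: koobfesilg
surface: koobfesilg


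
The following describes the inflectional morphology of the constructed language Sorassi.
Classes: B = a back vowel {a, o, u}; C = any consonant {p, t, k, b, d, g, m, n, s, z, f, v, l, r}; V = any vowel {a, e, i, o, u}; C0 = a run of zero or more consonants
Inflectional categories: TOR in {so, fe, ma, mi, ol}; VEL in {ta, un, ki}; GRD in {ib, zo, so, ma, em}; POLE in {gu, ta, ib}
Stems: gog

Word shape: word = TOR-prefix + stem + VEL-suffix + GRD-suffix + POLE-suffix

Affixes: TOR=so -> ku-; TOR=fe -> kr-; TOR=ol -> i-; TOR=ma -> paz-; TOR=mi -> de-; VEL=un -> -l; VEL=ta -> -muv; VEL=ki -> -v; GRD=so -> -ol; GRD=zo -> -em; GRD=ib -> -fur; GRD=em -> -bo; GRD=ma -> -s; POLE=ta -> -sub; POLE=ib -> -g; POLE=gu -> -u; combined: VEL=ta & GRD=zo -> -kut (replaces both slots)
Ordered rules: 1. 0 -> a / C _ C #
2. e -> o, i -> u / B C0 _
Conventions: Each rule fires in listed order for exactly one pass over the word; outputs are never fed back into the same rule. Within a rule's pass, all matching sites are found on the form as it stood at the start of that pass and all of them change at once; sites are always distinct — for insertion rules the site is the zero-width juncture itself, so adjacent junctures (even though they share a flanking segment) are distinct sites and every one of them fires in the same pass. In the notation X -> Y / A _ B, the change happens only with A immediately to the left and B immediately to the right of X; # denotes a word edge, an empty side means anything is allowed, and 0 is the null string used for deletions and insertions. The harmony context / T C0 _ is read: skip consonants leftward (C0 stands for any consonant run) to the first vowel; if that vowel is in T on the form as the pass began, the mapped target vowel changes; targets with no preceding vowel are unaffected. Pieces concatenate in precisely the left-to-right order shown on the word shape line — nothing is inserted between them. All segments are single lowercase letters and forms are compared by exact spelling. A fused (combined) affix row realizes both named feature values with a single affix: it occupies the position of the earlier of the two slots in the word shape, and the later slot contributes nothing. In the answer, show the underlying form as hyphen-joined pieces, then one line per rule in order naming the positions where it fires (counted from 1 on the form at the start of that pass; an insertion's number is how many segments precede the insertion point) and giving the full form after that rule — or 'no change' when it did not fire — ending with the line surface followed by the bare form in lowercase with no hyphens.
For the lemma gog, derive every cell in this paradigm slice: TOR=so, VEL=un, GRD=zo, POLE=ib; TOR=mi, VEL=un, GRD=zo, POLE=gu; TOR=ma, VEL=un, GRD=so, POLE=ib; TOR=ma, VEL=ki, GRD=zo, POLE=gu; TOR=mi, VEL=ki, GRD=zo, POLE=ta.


cell TOR=so, VEL=un, GRD=zo, POLE=ib:
underlying: ku-gog-l-em-g
1. 0 -> a / C _ C #: inserts after position(s) 8: kugoglemag
2. e -> o, i -> u / B C0 _: fires at position(s) 7: kugoglomag
surface: kugoglomag

cell TOR=mi, VEL=un, GRD=zo, POLE=gu:
underlying: de-gog-l-em-u
1. 0 -> a / C _ C #: no change
2. e -> o, i -> u / B C0 _: fires at position(s) 7: degoglomu
surface: degoglomu

cell TOR=ma, VEL=un, GRD=so, POLE=ib:
underlying: paz-gog-l-ol-g
1. 0 -> a / C _ C #: inserts after position(s) 9: pazgoglolag
2. e -> o, i -> u / B C0 _: no change
surface: pazgoglolag

cell TOR=ma, VEL=ki, GRD=zo, POLE=gu:
underlying: paz-gog-v-em-u
1. 0 -> a / C _ C #: no change
2. e -> o, i -> u / B C0 _: fires at position(s) 8: pazgogvomu
surface: pazgogvomu

cell TOR=mi, VEL=ki, GRD=zo, POLE=ta:
underlying: de-gog-v-em-sub
1. 0 -> a / C _ C #: no change
2. e -> o, i -> u / B C0 _: fires at position(s) 7: degogvomsub
surface: degogvomsub


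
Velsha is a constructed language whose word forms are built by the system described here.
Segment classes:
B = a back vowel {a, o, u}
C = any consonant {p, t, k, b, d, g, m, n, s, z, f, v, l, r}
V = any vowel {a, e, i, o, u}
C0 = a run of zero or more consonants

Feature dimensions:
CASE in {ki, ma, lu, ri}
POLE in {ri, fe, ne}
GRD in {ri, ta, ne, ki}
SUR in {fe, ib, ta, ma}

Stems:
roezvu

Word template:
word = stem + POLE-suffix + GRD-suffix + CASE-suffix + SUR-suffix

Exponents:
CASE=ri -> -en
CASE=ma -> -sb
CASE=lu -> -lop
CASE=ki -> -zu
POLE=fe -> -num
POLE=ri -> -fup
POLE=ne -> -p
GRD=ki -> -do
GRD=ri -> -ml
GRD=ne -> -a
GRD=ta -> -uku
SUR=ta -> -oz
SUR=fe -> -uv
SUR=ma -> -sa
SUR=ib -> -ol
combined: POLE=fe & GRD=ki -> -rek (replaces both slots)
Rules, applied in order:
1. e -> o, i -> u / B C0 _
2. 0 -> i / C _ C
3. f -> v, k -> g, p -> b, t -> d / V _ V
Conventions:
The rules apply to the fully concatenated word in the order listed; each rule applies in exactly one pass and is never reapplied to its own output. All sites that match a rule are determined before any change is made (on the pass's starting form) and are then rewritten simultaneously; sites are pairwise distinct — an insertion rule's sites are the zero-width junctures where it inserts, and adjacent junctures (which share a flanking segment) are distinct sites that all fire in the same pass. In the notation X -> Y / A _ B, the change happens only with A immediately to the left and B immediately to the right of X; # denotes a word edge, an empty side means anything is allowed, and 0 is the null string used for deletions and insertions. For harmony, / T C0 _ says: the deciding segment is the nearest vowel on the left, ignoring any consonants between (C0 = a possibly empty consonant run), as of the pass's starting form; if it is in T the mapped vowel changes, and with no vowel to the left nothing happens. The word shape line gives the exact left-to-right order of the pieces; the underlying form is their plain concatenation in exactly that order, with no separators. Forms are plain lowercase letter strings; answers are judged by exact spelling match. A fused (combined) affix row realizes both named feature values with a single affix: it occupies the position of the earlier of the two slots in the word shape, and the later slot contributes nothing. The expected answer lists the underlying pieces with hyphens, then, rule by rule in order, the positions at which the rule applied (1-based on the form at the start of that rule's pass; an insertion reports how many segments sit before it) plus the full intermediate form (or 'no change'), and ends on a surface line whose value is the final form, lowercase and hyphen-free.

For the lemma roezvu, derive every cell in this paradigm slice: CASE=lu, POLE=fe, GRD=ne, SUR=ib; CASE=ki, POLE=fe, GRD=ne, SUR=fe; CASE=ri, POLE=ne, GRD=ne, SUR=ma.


cell CASE=lu, POLE=fe, GRD=ne, SUR=ib:
underlying: roezvu-num-a-lop-ol
1. e -> o, i -> u / B C0 _: fires at position(s) 3: roozvunumalopol
2. 0 -> i / C _ C: inserts after position(s) 4: roozivunumalopol
3. f -> v, k -> g, p -> b, t -> d / V _ V: fires at position(s) 14: roozivunumalobol
surface: roozivunumalobol

cell CASE=ki, POLE=fe, GRD=ne, SUR=fe:
underlying: roezvu-num-a-zu-uv
1. e -> o, i -> u / B C0 _: fires at position(s) 3: roozvunumazuuv
2. 0 -> i / C _ C: inserts after position(s) 4: roozivunumazuuv
3. f -> v, k -> g, p -> b, t -> d / V _ V: no change
surface: roozivunumazuuv

cell CASE=ri, POLE=ne, GRD=ne, SUR=ma:
underlying: roezvu-p-a-en-sa
1. e -> o, i -> u / B C0 _: fires at position(s) 3, 9: roozvupaonsa
2. 0 -> i / C _ C: inserts after position(s) 4, 10: roozivupaonisa
3. f -> v, k -> g, p -> b, t -> d / V _ V: fires at position(s) 8: roozivubaonisa
surface: roozivubaonisa


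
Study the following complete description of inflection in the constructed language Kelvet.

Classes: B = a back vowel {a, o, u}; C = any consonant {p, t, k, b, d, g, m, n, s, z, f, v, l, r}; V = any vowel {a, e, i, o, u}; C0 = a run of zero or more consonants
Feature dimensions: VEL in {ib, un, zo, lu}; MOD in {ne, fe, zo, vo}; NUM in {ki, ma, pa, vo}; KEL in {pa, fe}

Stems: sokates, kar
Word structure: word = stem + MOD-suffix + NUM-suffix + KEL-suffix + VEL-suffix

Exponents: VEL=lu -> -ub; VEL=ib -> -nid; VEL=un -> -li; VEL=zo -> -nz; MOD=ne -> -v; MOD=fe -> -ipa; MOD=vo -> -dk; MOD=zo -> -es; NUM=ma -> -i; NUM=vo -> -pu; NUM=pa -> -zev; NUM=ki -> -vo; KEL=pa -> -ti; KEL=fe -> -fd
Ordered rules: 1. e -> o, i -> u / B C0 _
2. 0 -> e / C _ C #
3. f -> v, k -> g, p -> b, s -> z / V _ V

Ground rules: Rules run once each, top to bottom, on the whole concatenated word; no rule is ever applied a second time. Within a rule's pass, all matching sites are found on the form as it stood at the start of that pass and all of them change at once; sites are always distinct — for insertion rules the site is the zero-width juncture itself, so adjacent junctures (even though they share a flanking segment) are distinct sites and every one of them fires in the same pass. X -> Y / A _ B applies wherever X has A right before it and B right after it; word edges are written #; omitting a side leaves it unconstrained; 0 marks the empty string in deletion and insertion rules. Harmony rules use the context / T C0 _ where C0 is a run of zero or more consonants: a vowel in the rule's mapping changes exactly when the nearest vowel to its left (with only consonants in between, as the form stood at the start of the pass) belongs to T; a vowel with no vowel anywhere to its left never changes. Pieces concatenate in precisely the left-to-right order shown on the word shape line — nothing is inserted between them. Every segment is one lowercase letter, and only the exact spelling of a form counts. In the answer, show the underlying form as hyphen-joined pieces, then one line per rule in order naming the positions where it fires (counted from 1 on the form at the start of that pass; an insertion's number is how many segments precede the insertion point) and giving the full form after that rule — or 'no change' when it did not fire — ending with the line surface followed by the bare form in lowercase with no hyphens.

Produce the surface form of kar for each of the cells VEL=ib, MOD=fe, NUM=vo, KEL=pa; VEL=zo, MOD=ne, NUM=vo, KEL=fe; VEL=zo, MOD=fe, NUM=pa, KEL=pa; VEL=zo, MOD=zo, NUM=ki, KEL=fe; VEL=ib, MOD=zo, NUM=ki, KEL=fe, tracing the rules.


cell VEL=ib, MOD=fe, NUM=vo, KEL=pa:
underlying: kar-ipa-pu-ti-nid
1. e -> o, i -> u / B C0 _: fires at position(s) 4, 10: karupaputunid
2. 0 -> e / C _ C #: no change
3. f -> v, k -> g, p -> b, s -> z / V _ V: fires at position(s) 5, 7: karubabutunid
surface: karubabutunid

cell VEL=zo, MOD=ne, NUM=vo, KEL=fe:
underlying: kar-v-pu-fd-nz
1. e -> o, i -> u / B C0 _: no change
2. 0 -> e / C _ C #: inserts after position(s) 9: karvpufdnez
3. f -> v, k -> g, p -> b, s -> z / V _ V: no change
surface: karvpufdnez

cell VEL=zo, MOD=fe, NUM=pa, KEL=pa:
underlying: kar-ipa-zev-ti-nz
1. e -> o, i -> u / B C0 _: fires at position(s) 4, 8: karupazovtinz
2. 0 -> e / C _ C #: inserts after position(s) 12: karupazovtinez
3. f -> v, k -> g, p -> b, s -> z / V _ V: fires at position(s) 5: karubazovtinez
surface: karubazovtinez

cell VEL=zo, MOD=zo, NUM=ki, KEL=fe:
underlying: kar-es-vo-fd-nz
1. e -> o, i -> u / B C0 _: fires at position(s) 4: karosvofdnz
2. 0 -> e / C _ C #: inserts after position(s) 10: karosvofdnez
3. f -> v, k -> g, p -> b, s -> z / V _ V: no change
surface: karosvofdnez

cell VEL=ib, MOD=zo, NUM=ki, KEL=fe:
underlying: kar-es-vo-fd-nid
1. e -> o, i -> u / B C0 _: fires at position(s) 4, 11: karosvofdnud
2. 0 -> e / C _ C #: no change
3. f -> v, k -> g, p -> b, s -> z / V _ V: no change
surface: karosvofdnud


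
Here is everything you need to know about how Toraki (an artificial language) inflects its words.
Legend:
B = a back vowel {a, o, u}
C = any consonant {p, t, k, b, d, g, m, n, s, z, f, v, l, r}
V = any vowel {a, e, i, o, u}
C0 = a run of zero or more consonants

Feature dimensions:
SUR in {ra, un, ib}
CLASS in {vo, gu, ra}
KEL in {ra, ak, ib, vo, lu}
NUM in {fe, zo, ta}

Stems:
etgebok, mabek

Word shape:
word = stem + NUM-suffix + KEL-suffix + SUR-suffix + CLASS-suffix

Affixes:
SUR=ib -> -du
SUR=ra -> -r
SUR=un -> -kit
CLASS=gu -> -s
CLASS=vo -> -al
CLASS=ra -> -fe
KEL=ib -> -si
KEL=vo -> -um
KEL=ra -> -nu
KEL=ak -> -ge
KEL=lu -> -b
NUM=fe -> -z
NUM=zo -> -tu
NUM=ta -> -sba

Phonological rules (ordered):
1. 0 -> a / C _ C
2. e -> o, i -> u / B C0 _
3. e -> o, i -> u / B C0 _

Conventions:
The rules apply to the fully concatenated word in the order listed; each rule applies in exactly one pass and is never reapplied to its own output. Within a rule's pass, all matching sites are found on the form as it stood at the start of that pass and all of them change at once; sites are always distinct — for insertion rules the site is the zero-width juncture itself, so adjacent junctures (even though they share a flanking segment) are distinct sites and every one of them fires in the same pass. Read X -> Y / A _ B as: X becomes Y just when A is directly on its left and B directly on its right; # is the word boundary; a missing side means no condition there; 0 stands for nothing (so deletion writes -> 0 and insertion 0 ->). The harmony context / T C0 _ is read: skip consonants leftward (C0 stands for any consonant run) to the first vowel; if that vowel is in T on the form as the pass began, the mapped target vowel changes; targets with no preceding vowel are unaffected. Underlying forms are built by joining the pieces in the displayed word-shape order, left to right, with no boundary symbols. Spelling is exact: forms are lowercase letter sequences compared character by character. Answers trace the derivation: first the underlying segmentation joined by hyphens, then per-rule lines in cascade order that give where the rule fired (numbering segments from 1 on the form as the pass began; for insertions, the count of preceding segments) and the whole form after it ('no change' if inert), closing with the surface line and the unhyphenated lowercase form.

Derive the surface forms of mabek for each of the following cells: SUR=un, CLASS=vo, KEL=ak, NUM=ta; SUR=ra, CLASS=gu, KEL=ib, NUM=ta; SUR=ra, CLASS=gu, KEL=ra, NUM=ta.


cell SUR=un, CLASS=vo, KEL=ak, NUM=ta:
underlying: mabek-sba-ge-kit-al
1. 0 -> a / C _ C: inserts after position(s) 5, 6: mabekasabagekital
2. e -> o, i -> u / B C0 _: fires at position(s) 4, 12: mabokasabagokital
3. e -> o, i -> u / B C0 _: fires at position(s) 14: mabokasabagokutal
surface: mabokasabagokutal

cell SUR=ra, CLASS=gu, KEL=ib, NUM=ta:
underlying: mabek-sba-si-r-s
1. 0 -> a / C _ C: inserts after position(s) 5, 6, 11: mabekasabasiras
2. e -> o, i -> u / B C0 _: fires at position(s) 4, 12: mabokasabasuras
3. e -> o, i -> u / B C0 _: no change
surface: mabokasabasuras

cell SUR=ra, CLASS=gu, KEL=ra, NUM=ta:
underlying: mabek-sba-nu-r-s
1. 0 -> a / C _ C: inserts after position(s) 5, 6, 11: mabekasabanuras
2. e -> o, i -> u / B C0 _: fires at position(s) 4: mabokasabanuras
3. e -> o, i -> u / B C0 _: no change
surface: mabokasabanuras


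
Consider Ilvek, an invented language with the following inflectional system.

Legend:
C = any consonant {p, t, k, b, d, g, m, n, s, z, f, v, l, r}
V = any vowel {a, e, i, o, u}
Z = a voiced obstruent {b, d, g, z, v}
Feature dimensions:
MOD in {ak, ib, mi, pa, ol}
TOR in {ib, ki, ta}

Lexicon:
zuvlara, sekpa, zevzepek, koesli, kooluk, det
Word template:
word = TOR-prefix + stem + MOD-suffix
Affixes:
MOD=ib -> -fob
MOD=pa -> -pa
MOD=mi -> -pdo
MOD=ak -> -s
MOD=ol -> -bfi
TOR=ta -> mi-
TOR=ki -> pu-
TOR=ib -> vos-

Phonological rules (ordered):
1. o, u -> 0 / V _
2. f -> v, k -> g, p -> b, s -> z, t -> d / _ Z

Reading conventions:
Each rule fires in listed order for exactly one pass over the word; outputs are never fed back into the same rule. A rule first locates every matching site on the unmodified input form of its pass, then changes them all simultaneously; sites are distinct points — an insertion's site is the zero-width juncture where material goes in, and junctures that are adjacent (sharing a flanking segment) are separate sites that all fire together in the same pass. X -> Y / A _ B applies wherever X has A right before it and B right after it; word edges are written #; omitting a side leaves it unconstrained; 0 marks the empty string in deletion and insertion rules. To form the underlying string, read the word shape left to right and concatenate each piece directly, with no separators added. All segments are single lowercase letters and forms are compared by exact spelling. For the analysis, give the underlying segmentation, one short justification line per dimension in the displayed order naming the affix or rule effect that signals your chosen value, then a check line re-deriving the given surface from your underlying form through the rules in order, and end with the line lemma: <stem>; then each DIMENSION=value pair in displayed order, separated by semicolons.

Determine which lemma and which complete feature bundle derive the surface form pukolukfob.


underlying: pu-kooluk-fob
MOD=ib - signalled by the affix -fob
TOR=ki - signalled by the affix pu-
check: pukoolukfob -> pukolukfob -> pukolukfob
lemma: kooluk; MOD=ib; TOR=ki


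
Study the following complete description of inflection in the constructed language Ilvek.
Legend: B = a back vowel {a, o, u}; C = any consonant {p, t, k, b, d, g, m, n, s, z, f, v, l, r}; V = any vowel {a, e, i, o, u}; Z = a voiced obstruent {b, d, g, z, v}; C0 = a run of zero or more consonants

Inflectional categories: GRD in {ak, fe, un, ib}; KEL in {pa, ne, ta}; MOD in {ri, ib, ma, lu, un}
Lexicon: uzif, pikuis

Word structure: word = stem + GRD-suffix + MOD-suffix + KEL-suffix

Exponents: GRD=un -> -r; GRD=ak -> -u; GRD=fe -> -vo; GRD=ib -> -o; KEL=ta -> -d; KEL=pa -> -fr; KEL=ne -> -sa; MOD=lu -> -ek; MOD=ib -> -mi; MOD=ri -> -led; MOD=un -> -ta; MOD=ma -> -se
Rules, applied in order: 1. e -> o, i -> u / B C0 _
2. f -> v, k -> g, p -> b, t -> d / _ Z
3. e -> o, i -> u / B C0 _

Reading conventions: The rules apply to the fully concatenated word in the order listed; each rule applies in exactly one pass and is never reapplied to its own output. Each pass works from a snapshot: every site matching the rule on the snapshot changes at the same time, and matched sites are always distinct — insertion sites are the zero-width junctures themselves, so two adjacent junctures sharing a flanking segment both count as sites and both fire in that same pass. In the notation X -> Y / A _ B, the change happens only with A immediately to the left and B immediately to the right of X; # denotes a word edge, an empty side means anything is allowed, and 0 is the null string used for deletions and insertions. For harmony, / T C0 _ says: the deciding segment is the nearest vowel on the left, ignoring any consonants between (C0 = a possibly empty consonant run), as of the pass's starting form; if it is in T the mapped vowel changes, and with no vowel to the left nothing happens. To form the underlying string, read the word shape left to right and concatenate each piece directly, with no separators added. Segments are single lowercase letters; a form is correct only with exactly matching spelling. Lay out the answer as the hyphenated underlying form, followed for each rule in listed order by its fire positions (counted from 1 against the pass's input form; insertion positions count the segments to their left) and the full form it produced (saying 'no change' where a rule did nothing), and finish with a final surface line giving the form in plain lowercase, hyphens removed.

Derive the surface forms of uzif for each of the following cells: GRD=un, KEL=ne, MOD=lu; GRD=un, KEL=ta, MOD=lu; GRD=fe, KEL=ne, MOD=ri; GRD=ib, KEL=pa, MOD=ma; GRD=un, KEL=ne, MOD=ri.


cell GRD=un, KEL=ne, MOD=lu:
underlying: uzif-r-ek-sa
1. e -> o, i -> u / B C0 _: fires at position(s) 3: uzufreksa
2. f -> v, k -> g, p -> b, t -> d / _ Z: no change
3. e -> o, i -> u / B C0 _: fires at position(s) 6: uzufroksa
surface: uzufroksa

cell GRD=un, KEL=ta, MOD=lu:
underlying: uzif-r-ek-d
1. e -> o, i -> u / B C0 _: fires at position(s) 3: uzufrekd
2. f -> v, k -> g, p -> b, t -> d / _ Z: fires at position(s) 7: uzufregd
3. e -> o, i -> u / B C0 _: fires at position(s) 6: uzufrogd
surface: uzufrogd

cell GRD=fe, KEL=ne, MOD=ri:
underlying: uzif-vo-led-sa
1. e -> o, i -> u / B C0 _: fires at position(s) 3, 8: uzufvolodsa
2. f -> v, k -> g, p -> b, t -> d / _ Z: fires at position(s) 4: uzuvvolodsa
3. e -> o, i -> u / B C0 _: no change
surface: uzuvvolodsa

cell GRD=ib, KEL=pa, MOD=ma:
underlying: uzif-o-se-fr
1. e -> o, i -> u / B C0 _: fires at position(s) 3, 7: uzufosofr
2. f -> v, k -> g, p -> b, t -> d / _ Z: no change
3. e -> o, i -> u / B C0 _: no change
surface: uzufosofr

cell GRD=un, KEL=ne, MOD=ri:
underlying: uzif-r-led-sa
1. e -> o, i -> u / B C0 _: fires at position(s) 3: uzufrledsa
2. f -> v, k -> g, p -> b, t -> d / _ Z: no change
3. e -> o, i -> u / B C0 _: fires at position(s) 7: uzufrlodsa
surface: uzufrlodsa


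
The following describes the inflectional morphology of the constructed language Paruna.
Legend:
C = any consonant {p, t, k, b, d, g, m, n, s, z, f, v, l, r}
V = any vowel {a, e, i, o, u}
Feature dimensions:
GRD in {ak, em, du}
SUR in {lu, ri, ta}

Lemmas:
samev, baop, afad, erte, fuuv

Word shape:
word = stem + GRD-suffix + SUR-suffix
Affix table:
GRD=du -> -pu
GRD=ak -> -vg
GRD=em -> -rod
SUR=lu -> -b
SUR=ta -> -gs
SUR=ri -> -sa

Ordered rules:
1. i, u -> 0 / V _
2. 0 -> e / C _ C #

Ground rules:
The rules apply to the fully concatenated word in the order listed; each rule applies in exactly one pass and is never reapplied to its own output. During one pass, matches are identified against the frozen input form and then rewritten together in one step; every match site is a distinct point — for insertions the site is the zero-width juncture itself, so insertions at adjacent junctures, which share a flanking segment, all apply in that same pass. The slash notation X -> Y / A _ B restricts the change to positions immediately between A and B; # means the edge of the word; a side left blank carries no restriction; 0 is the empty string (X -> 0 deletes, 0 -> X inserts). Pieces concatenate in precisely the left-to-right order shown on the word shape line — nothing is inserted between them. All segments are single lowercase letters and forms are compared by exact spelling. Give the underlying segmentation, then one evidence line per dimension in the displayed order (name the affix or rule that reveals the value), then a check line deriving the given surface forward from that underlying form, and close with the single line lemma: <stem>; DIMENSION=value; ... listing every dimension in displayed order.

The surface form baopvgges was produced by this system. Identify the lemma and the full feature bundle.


underlying: baop-vg-gs
GRD=ak - signalled by the affix -vg
SUR=ta - signalled by the affix -gs
check: baopvggs -> baopvggs -> baopvgges
lemma: baop; GRD=ak; SUR=ta


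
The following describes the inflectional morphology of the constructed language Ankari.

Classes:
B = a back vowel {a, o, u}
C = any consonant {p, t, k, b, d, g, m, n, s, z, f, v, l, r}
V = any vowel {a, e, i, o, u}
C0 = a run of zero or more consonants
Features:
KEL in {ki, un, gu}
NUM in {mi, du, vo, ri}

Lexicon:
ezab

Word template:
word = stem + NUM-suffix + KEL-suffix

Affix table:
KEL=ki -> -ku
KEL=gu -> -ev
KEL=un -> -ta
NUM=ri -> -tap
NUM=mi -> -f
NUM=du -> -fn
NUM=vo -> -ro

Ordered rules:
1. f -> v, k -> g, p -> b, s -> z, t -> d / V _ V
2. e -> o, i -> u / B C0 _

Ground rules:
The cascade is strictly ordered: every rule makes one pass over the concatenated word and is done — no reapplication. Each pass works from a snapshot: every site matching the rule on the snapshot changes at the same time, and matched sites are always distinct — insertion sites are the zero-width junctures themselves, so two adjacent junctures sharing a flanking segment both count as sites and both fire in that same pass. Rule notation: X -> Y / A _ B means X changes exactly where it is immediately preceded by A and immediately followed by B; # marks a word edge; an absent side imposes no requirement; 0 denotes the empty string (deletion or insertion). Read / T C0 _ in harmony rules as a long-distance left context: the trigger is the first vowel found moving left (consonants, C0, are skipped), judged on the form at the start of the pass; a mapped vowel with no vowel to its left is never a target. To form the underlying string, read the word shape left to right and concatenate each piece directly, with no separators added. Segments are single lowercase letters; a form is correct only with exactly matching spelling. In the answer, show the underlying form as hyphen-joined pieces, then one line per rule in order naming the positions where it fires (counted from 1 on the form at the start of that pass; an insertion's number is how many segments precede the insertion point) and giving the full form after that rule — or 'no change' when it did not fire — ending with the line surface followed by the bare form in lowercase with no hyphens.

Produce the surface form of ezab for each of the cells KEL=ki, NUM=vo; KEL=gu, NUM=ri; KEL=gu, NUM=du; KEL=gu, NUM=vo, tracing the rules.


cell KEL=ki, NUM=vo:
underlying: ezab-ro-ku
1. f -> v, k -> g, p -> b, s -> z, t -> d / V _ V: fires at position(s) 7: ezabrogu
2. e -> o, i -> u / B C0 _: no change
surface: ezabrogu

cell KEL=gu, NUM=ri:
underlying: ezab-tap-ev
1. f -> v, k -> g, p -> b, s -> z, t -> d / V _ V: fires at position(s) 7: ezabtabev
2. e -> o, i -> u / B C0 _: fires at position(s) 8: ezabtabov
surface: ezabtabov

cell KEL=gu, NUM=du:
underlying: ezab-fn-ev
1. f -> v, k -> g, p -> b, s -> z, t -> d / V _ V: no change
2. e -> o, i -> u / B C0 _: fires at position(s) 7: ezabfnov
surface: ezabfnov

cell KEL=gu, NUM=vo:
underlying: ezab-ro-ev
1. f -> v, k -> g, p -> b, s -> z, t -> d / V _ V: no change
2. e -> o, i -> u / B C0 _: fires at position(s) 7: ezabroov
surface: ezabroov


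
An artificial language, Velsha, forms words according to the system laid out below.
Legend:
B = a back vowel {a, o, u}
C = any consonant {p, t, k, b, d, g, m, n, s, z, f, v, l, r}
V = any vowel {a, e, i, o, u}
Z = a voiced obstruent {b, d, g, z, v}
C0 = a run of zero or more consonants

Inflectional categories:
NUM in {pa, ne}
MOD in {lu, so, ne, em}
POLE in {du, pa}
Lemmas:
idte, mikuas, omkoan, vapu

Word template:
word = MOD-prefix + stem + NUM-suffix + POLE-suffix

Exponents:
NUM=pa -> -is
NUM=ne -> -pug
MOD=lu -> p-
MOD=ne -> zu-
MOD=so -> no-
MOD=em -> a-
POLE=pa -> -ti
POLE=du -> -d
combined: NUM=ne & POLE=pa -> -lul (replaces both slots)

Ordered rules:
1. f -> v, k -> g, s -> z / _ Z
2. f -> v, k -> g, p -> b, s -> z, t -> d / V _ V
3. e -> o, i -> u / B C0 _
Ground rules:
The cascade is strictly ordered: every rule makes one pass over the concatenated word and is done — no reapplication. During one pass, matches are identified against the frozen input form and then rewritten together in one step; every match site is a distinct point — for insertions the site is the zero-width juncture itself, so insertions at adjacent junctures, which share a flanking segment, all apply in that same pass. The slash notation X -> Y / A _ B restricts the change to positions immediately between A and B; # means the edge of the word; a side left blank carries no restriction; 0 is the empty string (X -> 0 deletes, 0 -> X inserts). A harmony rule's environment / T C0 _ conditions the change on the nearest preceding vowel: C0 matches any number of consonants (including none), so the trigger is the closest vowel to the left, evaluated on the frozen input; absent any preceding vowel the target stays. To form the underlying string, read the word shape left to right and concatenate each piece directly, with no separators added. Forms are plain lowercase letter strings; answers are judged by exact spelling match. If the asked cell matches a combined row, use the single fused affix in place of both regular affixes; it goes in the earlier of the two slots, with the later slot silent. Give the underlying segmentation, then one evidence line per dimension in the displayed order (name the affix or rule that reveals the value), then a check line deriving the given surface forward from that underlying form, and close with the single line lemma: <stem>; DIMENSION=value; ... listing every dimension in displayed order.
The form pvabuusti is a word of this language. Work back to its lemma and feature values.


underlying: p-vapu-is-ti
NUM=pa - signalled by the affix -is
MOD=lu - signalled by the affix p-
POLE=pa - signalled by the affix -ti
check: pvapuisti -> pvapuisti -> pvabuisti -> pvabuusti
lemma: vapu; NUM=pa; MOD=lu; POLE=pa


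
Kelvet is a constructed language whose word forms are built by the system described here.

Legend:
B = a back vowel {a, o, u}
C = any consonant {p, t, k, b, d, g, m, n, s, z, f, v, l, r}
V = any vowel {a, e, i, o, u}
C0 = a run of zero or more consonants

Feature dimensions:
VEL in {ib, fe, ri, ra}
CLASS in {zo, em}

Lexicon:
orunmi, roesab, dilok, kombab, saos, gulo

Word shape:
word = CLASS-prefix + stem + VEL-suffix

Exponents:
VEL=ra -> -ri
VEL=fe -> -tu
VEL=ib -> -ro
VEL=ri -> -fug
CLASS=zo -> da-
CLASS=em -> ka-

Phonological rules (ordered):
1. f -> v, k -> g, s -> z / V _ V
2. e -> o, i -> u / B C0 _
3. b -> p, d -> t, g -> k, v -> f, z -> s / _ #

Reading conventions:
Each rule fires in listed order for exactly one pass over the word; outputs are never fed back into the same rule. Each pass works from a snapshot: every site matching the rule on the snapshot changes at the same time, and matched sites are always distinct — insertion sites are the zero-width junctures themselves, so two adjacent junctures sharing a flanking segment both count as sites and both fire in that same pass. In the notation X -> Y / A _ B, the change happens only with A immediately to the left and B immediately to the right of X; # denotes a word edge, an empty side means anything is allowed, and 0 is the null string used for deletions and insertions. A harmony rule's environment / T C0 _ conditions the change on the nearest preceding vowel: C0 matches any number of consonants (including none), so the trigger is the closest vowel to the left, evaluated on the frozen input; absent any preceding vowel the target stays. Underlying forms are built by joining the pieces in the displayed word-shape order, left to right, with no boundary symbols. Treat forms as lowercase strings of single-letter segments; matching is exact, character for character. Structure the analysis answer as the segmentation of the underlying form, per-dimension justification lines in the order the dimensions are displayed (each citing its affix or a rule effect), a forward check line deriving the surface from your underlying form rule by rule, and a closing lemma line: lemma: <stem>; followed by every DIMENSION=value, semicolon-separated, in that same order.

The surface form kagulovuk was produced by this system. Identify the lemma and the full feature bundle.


underlying: ka-gulo-fug
VEL=ri - signalled by the affix -fug
CLASS=em - signalled by the affix ka-
check: kagulofug -> kagulovug -> kagulovug -> kagulovuk
lemma: gulo; VEL=ri; CLASS=em
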